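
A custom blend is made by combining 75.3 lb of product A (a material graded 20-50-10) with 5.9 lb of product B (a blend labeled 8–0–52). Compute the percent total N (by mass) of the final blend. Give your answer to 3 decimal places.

19.128% N

Total mass = 75.3 + 5.9 = 81.2 lb.
N mass = 20%×75.3 + 8%×5.9 = 15.532 lb.
% N = 15.532 / 81.2 = 19.1281%.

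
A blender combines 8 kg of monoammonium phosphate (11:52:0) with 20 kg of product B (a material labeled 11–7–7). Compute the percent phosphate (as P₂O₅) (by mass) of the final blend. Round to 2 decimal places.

Total mass = 8 + 20 = 28 kg.
P₂O₅ mass = 52%×8 + 7%×20 = 5.56 kg.
% P₂O₅ = 5.56 / 28 = 19.8571%.

19.86% P₂O₅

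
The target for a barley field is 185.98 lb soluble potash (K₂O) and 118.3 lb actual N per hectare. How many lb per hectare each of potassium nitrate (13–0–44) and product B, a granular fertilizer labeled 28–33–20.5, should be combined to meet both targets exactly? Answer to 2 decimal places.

288.17 lb potassium nitrate, 288.71 lb product B

With a, b = lb per hectare of potassium nitrate and product B:
K₂O: 0.44·a + 0.205·b = 185.98
N: 0.13·a + 0.28·b = 118.3
Eliminate b: (row1) − 0.205/0.28·(row2) → 0.344821·a = 99.3675, so a = 288.171.
Then b = (118.3 − 0.13·288.171) / 0.28 = 288.706.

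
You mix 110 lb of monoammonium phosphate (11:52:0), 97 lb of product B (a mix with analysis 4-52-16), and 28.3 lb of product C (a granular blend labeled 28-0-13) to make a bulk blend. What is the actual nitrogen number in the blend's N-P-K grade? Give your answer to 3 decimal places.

Total mass = 110 + 97 + 28.3 = 235.3 lb.
N mass = 11%×110 + 4%×97 + 28%×28.3 = 23.904 lb.
% N = 23.904 / 235.3 = 10.1589%.

10.159% N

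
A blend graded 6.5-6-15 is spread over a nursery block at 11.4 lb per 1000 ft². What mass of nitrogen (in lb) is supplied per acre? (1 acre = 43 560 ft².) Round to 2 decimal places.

32.28 lb N per acre

nitrogen per 1000 ft² = 11.4 × 6.5% = 0.741 lb.
Convert to per acre: 0.741 × 43.56 = 32.278 lb.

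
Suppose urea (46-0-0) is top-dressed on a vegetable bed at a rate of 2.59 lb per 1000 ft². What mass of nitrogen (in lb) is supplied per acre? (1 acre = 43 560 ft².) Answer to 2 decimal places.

nitrogen per 1000 ft² = 2.59 × 46% = 1.1914 lb.
Convert to per acre: 1.1914 × 43.56 = 51.8974 lb.

51.90 lb N per acre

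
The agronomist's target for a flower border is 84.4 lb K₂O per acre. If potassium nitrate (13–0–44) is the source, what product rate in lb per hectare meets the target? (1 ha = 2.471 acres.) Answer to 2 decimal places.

473.98 lb of product per hectare

Product per acre = 84.4 / 44% = 191.818 lb.
Convert to per hectare: 191.818 × 2.471 = 473.983 lb.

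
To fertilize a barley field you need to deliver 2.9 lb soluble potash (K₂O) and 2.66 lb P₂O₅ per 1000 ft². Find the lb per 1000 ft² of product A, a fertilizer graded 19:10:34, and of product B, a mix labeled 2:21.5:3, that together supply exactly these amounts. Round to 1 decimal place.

7.8 lb product A, 8.8 lb product B

With a, b = lb per 1000 ft² of product A and product B:
K₂O: 0.34·a + 0.03·b = 2.9
P₂O₅: 0.1·a + 0.215·b = 2.66
Solving simultaneously: a = 7.75606, b = 8.76462.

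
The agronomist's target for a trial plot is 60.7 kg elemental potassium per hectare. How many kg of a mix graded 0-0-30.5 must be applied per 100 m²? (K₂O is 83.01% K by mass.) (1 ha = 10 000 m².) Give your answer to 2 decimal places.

2.40 kg of product per hundred sq m

As K₂O: 60.7 / 0.8301 = 73.1237 kg per hectare.
Product per hectare = 73.1237 / 30.5% = 239.75 kg.
Convert to per 100 m²: 239.75 × 0.01 = 2.3975 kg.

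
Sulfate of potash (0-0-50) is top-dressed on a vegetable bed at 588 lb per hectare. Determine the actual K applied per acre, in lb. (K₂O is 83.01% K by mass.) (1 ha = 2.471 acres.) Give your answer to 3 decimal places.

98.765 lb K per acre

K₂O per hectare = 588 × 50% = 294 lb.
Elemental K = 294 × 0.8301 = 244.049 lb per hectare.
Convert to per acre: 244.049 × 0.404694 = 98.7654 lb.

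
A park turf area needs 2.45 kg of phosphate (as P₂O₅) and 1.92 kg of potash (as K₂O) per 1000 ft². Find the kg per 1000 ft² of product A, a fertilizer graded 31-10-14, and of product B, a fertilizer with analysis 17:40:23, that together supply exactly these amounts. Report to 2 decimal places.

6.20 kg product A, 4.58 kg product B

Per-1000 ft² balance (a = product A, b = product B):
P₂O₅: 0.1·a + 0.4·b = 2.45
K₂O: 0.14·a + 0.23·b = 1.92
Eliminate a: (row1) − 0.1/0.14·(row2) → 0.235714·b = 1.07857, so b = 4.57576.
Back-substitute: a = (2.45 − 0.4·4.57576) / 0.1 = 6.19697.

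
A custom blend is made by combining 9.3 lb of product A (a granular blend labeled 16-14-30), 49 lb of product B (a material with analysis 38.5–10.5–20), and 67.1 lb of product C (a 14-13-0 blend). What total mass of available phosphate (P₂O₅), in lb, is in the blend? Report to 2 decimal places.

P₂O₅ mass = 14%×9.3 + 10.5%×49 + 13%×67.1 = 15.17 lb.

15.17 lb P₂O₅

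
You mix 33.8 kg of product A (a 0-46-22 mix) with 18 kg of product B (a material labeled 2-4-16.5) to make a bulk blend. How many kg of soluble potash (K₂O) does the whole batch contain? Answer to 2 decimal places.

K₂O mass = 22%×33.8 + 16.5%×18 = 10.406 kg.

10.41 kg K₂O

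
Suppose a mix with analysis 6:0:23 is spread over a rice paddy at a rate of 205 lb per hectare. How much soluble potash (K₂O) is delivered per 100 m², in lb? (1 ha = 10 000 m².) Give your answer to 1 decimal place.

0.5 lb K₂O per hundred sq m

K₂O per hectare = 205 × 23% = 47.15 lb.
Convert to per 100 m²: 47.15 × 0.01 = 0.4715 lb.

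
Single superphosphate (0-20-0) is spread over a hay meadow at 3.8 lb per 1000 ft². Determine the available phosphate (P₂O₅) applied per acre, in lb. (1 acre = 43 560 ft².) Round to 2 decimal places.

P₂O₅ per 1000 ft² = 3.8 × 20% = 0.76 lb.
Convert to per acre: 0.76 × 43.56 = 33.1056 lb.

33.11 lb P₂O₅ per acre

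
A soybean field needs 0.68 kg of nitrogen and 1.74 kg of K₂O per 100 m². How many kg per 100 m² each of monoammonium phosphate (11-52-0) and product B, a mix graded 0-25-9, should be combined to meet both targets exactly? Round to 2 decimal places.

6.18 kg monoammonium phosphate, 19.33 kg product B

With a, b = kg per 100 m² of monoammonium phosphate and product B:
N: 0.11·a + 0·b = 0.68
K₂O: 0·a + 0.09·b = 1.74
Solving simultaneously: a = 6.18182, b = 19.3333.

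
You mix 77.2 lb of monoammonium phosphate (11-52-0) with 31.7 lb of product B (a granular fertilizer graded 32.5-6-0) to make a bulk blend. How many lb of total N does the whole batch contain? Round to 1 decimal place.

N mass = 11%×77.2 + 32.5%×31.7 = 18.7945 lb.

18.8 lb N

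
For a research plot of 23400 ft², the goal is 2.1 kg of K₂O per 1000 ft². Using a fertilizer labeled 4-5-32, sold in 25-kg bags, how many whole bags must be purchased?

7 bags

Product per 1000 ft² = 2.1 / 32% = 6.5625 kg.
Total product = 6.5625 × 23400 / 1000 = 153.562 kg.
Bags = ⌈153.562 / 25⌉ = 7.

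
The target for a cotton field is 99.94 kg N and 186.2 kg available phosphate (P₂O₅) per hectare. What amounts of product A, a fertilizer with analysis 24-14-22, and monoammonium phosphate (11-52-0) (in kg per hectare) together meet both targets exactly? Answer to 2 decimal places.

With a, b = kg per hectare of product A and monoammonium phosphate:
N: 0.24·a + 0.11·b = 99.94
P₂O₅: 0.14·a + 0.52·b = 186.2
From row1: a = (99.94 − 0.11·b) / 0.24.
Into row2: 0.14·(99.94 − 0.11·b)/0.24 + 0.52·b = 186.2 → b = 280.589, a = 287.814.

287.81 kg product A, 280.59 kg monoammonium phosphate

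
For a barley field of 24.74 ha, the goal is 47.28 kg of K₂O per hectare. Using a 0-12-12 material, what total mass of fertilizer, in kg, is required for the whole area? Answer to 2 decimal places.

9747.56 kg

Product per hectare = 47.28 / 12% = 394 kg.
Total product = 394 × 24.74 = 9747.56 kg.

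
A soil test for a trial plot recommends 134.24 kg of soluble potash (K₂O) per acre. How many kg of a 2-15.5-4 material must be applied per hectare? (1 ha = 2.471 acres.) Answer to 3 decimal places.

Product per acre = 134.24 / 4% = 3356 kg.
Convert to per hectare: 3356 × 2.471 = 8292.676 kg.

8292.676 kg of product per hectare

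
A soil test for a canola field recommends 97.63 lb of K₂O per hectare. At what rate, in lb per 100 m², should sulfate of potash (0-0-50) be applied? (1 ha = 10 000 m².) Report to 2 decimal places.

1.95 lb of product per hundred sq m

Product per hectare = 97.63 / 50% = 195.26 lb.
Convert to per 100 m²: 195.26 × 0.01 = 1.9526 lb.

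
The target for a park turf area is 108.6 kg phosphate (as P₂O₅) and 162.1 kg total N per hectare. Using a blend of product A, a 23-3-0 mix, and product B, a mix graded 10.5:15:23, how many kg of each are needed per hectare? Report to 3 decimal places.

With a, b = kg per hectare of product A and product B:
P₂O₅: 0.03·a + 0.15·b = 108.6
N: 0.23·a + 0.105·b = 162.1
Eliminate a: (row1) − 0.03/0.23·(row2) → 0.136304·b = 87.4565, so b = 641.6268.
Back-substitute: a = (108.6 − 0.15·641.6268) / 0.03 = 411.86603.

411.866 kg product A, 641.627 kg product B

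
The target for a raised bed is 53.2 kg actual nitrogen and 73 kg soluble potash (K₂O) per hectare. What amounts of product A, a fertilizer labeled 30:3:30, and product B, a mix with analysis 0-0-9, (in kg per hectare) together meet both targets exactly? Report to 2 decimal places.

177.33 kg product A, 220.00 kg product B

Per-hectare balance (a = product A, b = product B):
N: 0.3·a + 0·b = 53.2
K₂O: 0.3·a + 0.09·b = 73
Eliminate a: (row1) − 0.3/0.3·(row2) → -0.09·b = -19.8, so b = 220.
Back-substitute: a = (53.2 − 0·220) / 0.3 = 177.333.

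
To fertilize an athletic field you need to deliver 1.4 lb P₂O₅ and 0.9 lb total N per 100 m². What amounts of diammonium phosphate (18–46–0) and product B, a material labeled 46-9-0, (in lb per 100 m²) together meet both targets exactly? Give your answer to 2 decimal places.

2.88 lb diammonium phosphate, 0.83 lb product B

Let a = lb of diammonium phosphate, b = lb of product B (per 100 m²).
P₂O₅: 0.46·a + 0.09·b = 1.4
N: 0.18·a + 0.46·b = 0.9
Eliminate b: (row1) − 0.09/0.46·(row2) → 0.424783·a = 1.22391, so a = 2.88127.
Then b = (0.9 − 0.18·2.88127) / 0.46 = 0.829069.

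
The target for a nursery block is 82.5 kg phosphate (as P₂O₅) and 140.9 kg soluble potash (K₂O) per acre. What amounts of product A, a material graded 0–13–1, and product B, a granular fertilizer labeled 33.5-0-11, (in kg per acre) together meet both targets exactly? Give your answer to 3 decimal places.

Let a = kg of product A, b = kg of product B (per acre).
P₂O₅: 0.13·a + 0·b = 82.5
K₂O: 0.01·a + 0.11·b = 140.9
Eliminate a: (row1) − 0.13/0.01·(row2) → -1.43·b = -1749.2, so b = 1223.2168.
Back-substitute: a = (82.5 − 0·1223.2168) / 0.13 = 634.6154.

634.615 kg product A, 1223.217 kg product B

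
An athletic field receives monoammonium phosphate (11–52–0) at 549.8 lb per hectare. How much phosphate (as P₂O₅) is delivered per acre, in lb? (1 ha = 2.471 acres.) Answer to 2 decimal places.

115.70 lb P₂O₅ per acre

P₂O₅ per hectare = 549.8 × 52% = 285.896 lb.
Convert to per acre: 285.896 × 0.404694 = 115.701 lb.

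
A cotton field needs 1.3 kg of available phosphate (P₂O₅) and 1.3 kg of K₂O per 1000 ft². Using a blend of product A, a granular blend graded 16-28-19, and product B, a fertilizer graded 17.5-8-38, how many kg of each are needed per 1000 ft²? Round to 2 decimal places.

With a, b = kg per 1000 ft² of product A and product B:
P₂O₅: 0.28·a + 0.08·b = 1.3
K₂O: 0.19·a + 0.38·b = 1.3
Solving simultaneously: a = 4.27632, b = 1.28289.

4.28 kg product A, 1.28 kg product B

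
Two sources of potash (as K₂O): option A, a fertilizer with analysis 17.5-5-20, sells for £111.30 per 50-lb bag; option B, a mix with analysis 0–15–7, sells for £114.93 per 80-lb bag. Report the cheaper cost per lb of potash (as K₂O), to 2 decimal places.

option A: K₂O per bag = 50 × 20% = 10 lb; cost = 111.30 / 10 = £11.1300/lb K₂O.
option B: K₂O per bag = 80 × 7% = 5.6 lb; cost = 114.93 / 5.6 = £20.5232/lb K₂O.
option A is cheaper.

£11.13 per lb K₂O (option A)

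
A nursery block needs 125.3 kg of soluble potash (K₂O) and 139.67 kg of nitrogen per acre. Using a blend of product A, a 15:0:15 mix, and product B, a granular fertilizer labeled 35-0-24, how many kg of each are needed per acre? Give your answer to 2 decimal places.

Let a = kg of product A, b = kg of product B (per acre).
K₂O: 0.15·a + 0.24·b = 125.3
N: 0.15·a + 0.35·b = 139.67
Eliminate b: (row1) − 0.24/0.35·(row2) → 0.0471429·a = 29.5263, so a = 626.315.
Then b = (139.67 − 0.15·626.315) / 0.35 = 130.636.

626.32 kg product A, 130.64 kg product B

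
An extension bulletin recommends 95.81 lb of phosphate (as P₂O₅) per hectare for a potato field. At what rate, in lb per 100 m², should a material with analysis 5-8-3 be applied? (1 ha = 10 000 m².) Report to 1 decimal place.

12.0 lb of product per hundred sq m

Product per hectare = 95.81 / 8% = 1197.62 lb.
Convert to per 100 m²: 1197.62 × 0.01 = 11.9763 lb.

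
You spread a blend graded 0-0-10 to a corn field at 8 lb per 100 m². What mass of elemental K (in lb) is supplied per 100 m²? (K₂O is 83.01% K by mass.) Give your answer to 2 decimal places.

K₂O per 100 m² = 8 × 10% = 0.8 lb.
Elemental K = 0.8 × 0.8301 = 0.66408 lb per 100 m².

0.66 lb K per hundred sq m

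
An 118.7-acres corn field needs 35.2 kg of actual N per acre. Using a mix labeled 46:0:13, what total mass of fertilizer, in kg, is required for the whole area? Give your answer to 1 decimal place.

Product per acre = 35.2 / 46% = 76.5217 kg.
Total product = 76.5217 × 118.7 = 9083.13 kg.

9083.1 kg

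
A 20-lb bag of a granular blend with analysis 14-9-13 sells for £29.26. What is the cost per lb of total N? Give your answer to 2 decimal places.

N in bag = 20 × 14% = 2.8 lb.
Cost per lb N = £29.26 / 2.8 = £10.4500.

£10.45 per lb N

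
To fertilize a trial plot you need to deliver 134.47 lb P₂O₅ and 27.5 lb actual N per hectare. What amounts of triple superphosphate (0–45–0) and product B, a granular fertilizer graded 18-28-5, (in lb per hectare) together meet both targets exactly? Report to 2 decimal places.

Per-hectare balance (a = triple superphosphate, b = product B):
P₂O₅: 0.45·a + 0.28·b = 134.47
N: 0·a + 0.18·b = 27.5
Solving simultaneously: a = 203.7605, b = 152.778.

203.76 lb triple superphosphate, 152.78 lb product B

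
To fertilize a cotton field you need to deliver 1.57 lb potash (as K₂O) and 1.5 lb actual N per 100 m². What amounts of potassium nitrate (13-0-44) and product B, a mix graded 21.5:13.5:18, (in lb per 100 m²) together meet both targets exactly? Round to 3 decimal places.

Per-100 m² balance (a = potassium nitrate, b = product B):
K₂O: 0.44·a + 0.18·b = 1.57
N: 0.13·a + 0.215·b = 1.5
Eliminate a: (row1) − 0.44/0.13·(row2) → -0.547692·b = -3.50692, so b = 6.40309.
Back-substitute: a = (1.57 − 0.18·6.40309) / 0.44 = 0.948736.

0.949 lb potassium nitrate, 6.403 lb product B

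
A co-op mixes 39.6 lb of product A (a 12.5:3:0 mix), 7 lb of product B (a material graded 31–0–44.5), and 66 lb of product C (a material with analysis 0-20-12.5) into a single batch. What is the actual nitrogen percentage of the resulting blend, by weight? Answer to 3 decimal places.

Total mass = 39.6 + 7 + 66 = 112.6 lb.
N mass = 12.5%×39.6 + 31%×7 + 0%×66 = 7.12 lb.
% N = 7.12 / 112.6 = 6.32327%.

6.323% N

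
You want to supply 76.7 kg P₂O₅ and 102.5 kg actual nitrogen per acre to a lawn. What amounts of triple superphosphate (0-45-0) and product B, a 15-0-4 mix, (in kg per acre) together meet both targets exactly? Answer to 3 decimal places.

Per-acre balance (a = triple superphosphate, b = product B):
P₂O₅: 0.45·a + 0·b = 76.7
N: 0·a + 0.15·b = 102.5
Solving simultaneously: a = 170.4444, b = 683.3333.

170.444 kg triple superphosphate, 683.333 kg product B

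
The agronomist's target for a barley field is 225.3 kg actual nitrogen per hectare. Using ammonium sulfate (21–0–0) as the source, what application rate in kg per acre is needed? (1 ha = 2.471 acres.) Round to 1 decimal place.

434.2 kg of product per acre

Product per hectare = 225.3 / 21% = 1072.86 kg.
Convert to per acre: 1072.86 × 0.404694 = 434.179 kg.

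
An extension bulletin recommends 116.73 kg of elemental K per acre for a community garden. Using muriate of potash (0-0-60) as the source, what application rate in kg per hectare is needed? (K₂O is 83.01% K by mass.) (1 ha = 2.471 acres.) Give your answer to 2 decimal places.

As K₂O: 116.73 / 0.8301 = 140.622 kg per acre.
Product per acre = 140.622 / 60% = 234.369 kg.
Convert to per hectare: 234.369 × 2.471 = 579.127 kg.

579.13 kg of product per hectare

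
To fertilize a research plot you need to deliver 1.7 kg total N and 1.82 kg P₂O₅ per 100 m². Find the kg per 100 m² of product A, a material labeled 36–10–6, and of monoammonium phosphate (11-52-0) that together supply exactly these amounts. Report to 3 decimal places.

3.881 kg product A, 2.754 kg monoammonium phosphate

Let a = kg of product A, b = kg of monoammonium phosphate (per 100 m²).
N: 0.36·a + 0.11·b = 1.7
P₂O₅: 0.1·a + 0.52·b = 1.82
Eliminate a: (row1) − 0.36/0.1·(row2) → -1.762·b = -4.852, so b = 2.75369.
Back-substitute: a = (1.7 − 0.11·2.75369) / 0.36 = 3.88082.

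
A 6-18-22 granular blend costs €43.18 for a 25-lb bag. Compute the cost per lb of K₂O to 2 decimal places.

€7.85 per lb K₂O

K₂O in bag = 25 × 22% = 5.5 lb.
Cost per lb K₂O = €43.18 / 5.5 = €7.8509.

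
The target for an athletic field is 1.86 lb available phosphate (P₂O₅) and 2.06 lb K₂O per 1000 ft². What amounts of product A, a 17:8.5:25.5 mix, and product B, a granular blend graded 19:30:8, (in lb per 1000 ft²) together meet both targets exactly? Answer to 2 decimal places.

6.73 lb product A, 4.29 lb product B

With a, b = lb per 1000 ft² of product A and product B:
P₂O₅: 0.085·a + 0.3·b = 1.86
K₂O: 0.255·a + 0.08·b = 2.06
Eliminate b: (row1) − 0.3/0.08·(row2) → -0.87125·a = -5.865, so a = 6.73171.
Then b = (2.06 − 0.255·6.73171) / 0.08 = 4.29268.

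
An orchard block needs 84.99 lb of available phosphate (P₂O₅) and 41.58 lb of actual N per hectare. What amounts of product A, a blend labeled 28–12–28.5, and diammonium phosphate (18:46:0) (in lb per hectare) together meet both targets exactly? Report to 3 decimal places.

35.715 lb product A, 175.444 lb diammonium phosphate

Let a = lb of product A, b = lb of diammonium phosphate (per hectare).
P₂O₅: 0.12·a + 0.46·b = 84.99
N: 0.28·a + 0.18·b = 41.58
From row1: a = (84.99 − 0.46·b) / 0.12.
Into row2: 0.28·(84.99 − 0.46·b)/0.12 + 0.18·b = 41.58 → b = 175.44403, a = 35.7146.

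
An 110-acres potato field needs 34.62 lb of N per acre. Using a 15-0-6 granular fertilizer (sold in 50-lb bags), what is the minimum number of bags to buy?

Product per acre = 34.62 / 15% = 230.8 lb.
Total product = 230.8 × 110 = 25388 lb.
Bags = ⌈25388 / 50⌉ = 508.

508 bags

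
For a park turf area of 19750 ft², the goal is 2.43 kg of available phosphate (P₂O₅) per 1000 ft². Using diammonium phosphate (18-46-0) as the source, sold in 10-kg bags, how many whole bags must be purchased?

11 bags

Product per 1000 ft² = 2.43 / 46% = 5.28261 kg.
Total product = 5.28261 × 19750 / 1000 = 104.332 kg.
Bags = ⌈104.332 / 10⌉ = 11.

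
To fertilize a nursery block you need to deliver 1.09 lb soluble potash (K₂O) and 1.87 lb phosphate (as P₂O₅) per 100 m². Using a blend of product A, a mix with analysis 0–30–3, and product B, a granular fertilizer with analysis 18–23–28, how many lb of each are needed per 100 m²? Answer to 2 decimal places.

Let a = lb of product A, b = lb of product B (per 100 m²).
K₂O: 0.03·a + 0.28·b = 1.09
P₂O₅: 0.3·a + 0.23·b = 1.87
Solving simultaneously: a = 3.53956, b = 3.51362.

3.54 lb product A, 3.51 lb product B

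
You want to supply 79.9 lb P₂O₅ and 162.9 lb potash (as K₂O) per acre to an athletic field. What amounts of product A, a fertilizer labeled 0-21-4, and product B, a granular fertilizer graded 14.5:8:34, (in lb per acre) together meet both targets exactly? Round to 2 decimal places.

Per-acre balance (a = product A, b = product B):
P₂O₅: 0.21·a + 0.08·b = 79.9
K₂O: 0.04·a + 0.34·b = 162.9
Eliminate b: (row1) − 0.08/0.34·(row2) → 0.200588·a = 41.5706, so a = 207.243.
Then b = (162.9 − 0.04·207.243) / 0.34 = 454.736.

207.24 lb product A, 454.74 lb product B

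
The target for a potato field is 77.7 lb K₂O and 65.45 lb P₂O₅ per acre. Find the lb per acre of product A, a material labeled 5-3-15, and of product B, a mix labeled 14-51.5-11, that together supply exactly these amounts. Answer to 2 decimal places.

443.76 lb product A, 101.24 lb product B

Let a = lb of product A, b = lb of product B (per acre).
K₂O: 0.15·a + 0.11·b = 77.7
P₂O₅: 0.03·a + 0.515·b = 65.45
Eliminate a: (row1) − 0.15/0.03·(row2) → -2.465·b = -249.55, so b = 101.237.
Back-substitute: a = (77.7 − 0.11·101.237) / 0.15 = 443.759.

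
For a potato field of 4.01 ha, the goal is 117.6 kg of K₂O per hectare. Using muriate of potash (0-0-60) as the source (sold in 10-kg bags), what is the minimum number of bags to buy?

Product per hectare = 117.6 / 60% = 196 kg.
Total product = 196 × 4.01 = 785.96 kg.
Bags = ⌈785.96 / 10⌉ = 79.

79 bags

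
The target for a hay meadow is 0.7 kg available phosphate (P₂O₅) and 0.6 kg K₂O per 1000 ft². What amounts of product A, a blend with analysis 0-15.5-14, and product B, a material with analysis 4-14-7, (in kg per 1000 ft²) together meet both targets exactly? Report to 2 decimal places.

4.00 kg product A, 0.57 kg product B

Let a = kg of product A, b = kg of product B (per 1000 ft²).
P₂O₅: 0.155·a + 0.14·b = 0.7
K₂O: 0.14·a + 0.07·b = 0.6
Eliminate b: (row1) − 0.14/0.07·(row2) → -0.125·a = -0.5, so a = 4.
Then b = (0.6 − 0.14·4) / 0.07 = 0.571429.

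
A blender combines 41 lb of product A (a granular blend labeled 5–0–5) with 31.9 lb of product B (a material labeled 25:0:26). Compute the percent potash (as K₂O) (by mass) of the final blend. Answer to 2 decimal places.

Total mass = 41 + 31.9 = 72.9 lb.
K₂O mass = 5%×41 + 26%×31.9 = 10.344 lb.
% K₂O = 10.344 / 72.9 = 14.1893%.

14.19% K₂O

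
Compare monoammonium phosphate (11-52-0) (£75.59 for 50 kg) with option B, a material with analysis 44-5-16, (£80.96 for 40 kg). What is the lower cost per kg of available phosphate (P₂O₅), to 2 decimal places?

£2.91 per kg P₂O₅ (monoammonium phosphate)

monoammonium phosphate: P₂O₅ per bag = 50 × 52% = 26 kg; cost = 75.59 / 26 = £2.9073/kg P₂O₅.
option B: P₂O₅ per bag = 40 × 5% = 2 kg; cost = 80.96 / 2 = £40.4800/kg P₂O₅.
monoammonium phosphate is cheaper.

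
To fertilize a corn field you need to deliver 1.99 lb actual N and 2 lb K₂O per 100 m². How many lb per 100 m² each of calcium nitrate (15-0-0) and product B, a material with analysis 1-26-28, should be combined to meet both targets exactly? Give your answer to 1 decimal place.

12.8 lb calcium nitrate, 7.1 lb product B

Let a = lb of calcium nitrate, b = lb of product B (per 100 m²).
N: 0.15·a + 0.01·b = 1.99
K₂O: 0·a + 0.28·b = 2
Solving simultaneously: a = 12.7905, b = 7.14286.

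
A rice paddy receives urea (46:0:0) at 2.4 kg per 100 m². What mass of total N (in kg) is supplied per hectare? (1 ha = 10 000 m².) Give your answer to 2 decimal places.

110.40 kg N per hectare

nitrogen per 100 m² = 2.4 × 46% = 1.104 kg.
Convert to per hectare: 1.104 × 100 = 110.4 kg.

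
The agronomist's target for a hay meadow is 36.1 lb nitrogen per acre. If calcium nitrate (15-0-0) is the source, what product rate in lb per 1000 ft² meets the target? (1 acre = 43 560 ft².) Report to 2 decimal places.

5.52 lb of product per thousand sq ft

Product per acre = 36.1 / 15% = 240.667 lb.
Convert to per 1000 ft²: 240.667 × 0.0229568 = 5.52495 lb.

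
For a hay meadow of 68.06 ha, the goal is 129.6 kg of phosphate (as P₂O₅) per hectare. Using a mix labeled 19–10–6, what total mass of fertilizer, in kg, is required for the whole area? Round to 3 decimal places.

88205.760 kg

Product per hectare = 129.6 / 10% = 1296 kg.
Total product = 1296 × 68.06 = 88205.76 kg.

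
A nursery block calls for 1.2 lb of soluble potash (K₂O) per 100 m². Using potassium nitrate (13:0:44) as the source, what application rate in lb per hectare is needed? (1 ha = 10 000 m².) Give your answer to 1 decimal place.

272.7 lb of product per hectare

Product per 100 m² = 1.2 / 44% = 2.72727 lb.
Convert to per hectare: 2.72727 × 100 = 272.727 lb.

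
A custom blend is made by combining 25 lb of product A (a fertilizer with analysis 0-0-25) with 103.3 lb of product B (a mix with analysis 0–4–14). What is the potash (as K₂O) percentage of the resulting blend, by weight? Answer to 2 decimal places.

16.14% K₂O

Total mass = 25 + 103.3 = 128.3 lb.
K₂O mass = 25%×25 + 14%×103.3 = 20.712 lb.
% K₂O = 20.712 / 128.3 = 16.1434%.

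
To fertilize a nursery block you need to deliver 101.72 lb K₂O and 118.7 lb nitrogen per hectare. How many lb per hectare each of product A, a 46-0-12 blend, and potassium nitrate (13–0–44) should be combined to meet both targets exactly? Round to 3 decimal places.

Let a = lb of product A, b = lb of potassium nitrate (per hectare).
K₂O: 0.12·a + 0.44·b = 101.72
N: 0.46·a + 0.13·b = 118.7
From row1: a = (101.72 − 0.44·b) / 0.12.
Into row2: 0.46·(101.72 − 0.44·b)/0.12 + 0.13·b = 118.7 → b = 174.2355, a = 208.802998.

208.803 lb product A, 174.236 lb potassium nitrate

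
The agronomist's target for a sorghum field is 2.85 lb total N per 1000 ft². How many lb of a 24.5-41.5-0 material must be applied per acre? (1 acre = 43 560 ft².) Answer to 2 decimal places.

Product per 1000 ft² = 2.85 / 24.5% = 11.6327 lb.
Convert to per acre: 11.6327 × 43.56 = 506.718 lb.

506.72 lb of product per acre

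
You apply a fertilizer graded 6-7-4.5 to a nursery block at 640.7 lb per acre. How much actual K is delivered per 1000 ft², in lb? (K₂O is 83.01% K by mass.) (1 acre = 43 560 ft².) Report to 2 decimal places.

0.55 lb K per thousand sq ft

K₂O per acre = 640.7 × 4.5% = 28.8315 lb.
Elemental K = 28.8315 × 0.8301 = 23.933 lb per acre.
Convert to per 1000 ft²: 23.933 × 0.0229568 = 0.549427 lb.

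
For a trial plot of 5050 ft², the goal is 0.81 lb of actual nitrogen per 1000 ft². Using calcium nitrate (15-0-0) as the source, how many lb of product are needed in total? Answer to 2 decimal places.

Product per 1000 ft² = 0.81 / 15% = 5.4 lb.
Total product = 5.4 × 5050 / 1000 = 27.27 lb.

27.27 lb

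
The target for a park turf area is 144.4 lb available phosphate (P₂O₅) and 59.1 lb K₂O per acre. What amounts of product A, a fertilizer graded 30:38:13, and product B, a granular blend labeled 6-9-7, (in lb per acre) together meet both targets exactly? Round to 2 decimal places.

321.41 lb product A, 247.38 lb product B

Let a = lb of product A, b = lb of product B (per acre).
P₂O₅: 0.38·a + 0.09·b = 144.4
K₂O: 0.13·a + 0.07·b = 59.1
Solving simultaneously: a = 321.409, b = 247.383.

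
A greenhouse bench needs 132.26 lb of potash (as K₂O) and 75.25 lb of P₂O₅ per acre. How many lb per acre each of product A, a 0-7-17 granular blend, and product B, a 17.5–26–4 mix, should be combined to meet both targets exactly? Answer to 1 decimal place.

757.9 lb product A, 85.4 lb product B

With a, b = lb per acre of product A and product B:
K₂O: 0.17·a + 0.04·b = 132.26
P₂O₅: 0.07·a + 0.26·b = 75.25
Eliminate a: (row1) − 0.17/0.07·(row2) → -0.591429·b = -50.49, so b = 85.3696.
Back-substitute: a = (132.26 − 0.04·85.3696) / 0.17 = 757.913.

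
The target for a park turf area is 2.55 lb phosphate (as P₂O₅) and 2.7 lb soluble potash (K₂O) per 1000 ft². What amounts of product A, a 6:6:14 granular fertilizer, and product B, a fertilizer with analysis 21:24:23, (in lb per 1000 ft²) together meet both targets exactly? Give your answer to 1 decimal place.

3.1 lb product A, 9.8 lb product B

Let a = lb of product A, b = lb of product B (per 1000 ft²).
P₂O₅: 0.06·a + 0.24·b = 2.55
K₂O: 0.14·a + 0.23·b = 2.7
Eliminate a: (row1) − 0.06/0.14·(row2) → 0.141429·b = 1.39286, so b = 9.84848.
Back-substitute: a = (2.55 − 0.24·9.84848) / 0.06 = 3.10606.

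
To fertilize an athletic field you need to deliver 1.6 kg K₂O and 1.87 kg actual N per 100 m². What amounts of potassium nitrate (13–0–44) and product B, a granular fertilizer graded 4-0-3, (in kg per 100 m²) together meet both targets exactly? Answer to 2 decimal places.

0.58 kg potassium nitrate, 44.88 kg product B

Per-100 m² balance (a = potassium nitrate, b = product B):
K₂O: 0.44·a + 0.03·b = 1.6
N: 0.13·a + 0.04·b = 1.87
Eliminate b: (row1) − 0.03/0.04·(row2) → 0.3425·a = 0.1975, so a = 0.576642.
Then b = (1.87 − 0.13·0.576642) / 0.04 = 44.8759.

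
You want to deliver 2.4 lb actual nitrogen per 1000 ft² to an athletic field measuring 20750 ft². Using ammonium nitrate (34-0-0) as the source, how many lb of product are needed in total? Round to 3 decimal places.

146.471 lb

Product per 1000 ft² = 2.4 / 34% = 7.05882 lb.
Total product = 7.05882 × 20750 / 1000 = 146.4706 lb.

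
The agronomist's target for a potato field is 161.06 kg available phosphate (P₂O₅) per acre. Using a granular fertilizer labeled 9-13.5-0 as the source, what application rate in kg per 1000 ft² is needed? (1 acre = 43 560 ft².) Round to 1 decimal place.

Product per acre = 161.06 / 13.5% = 1193.04 kg.
Convert to per 1000 ft²: 1193.04 × 0.0229568 = 27.3884 kg.

27.4 kg of product per thousand sq ft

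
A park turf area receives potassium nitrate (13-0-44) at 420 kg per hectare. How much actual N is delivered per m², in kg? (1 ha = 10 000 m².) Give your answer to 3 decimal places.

0.005 kg N per sq m

nitrogen per hectare = 420 × 13% = 54.6 kg.
Convert to per m²: 54.6 × 0.0001 = 0.00546 kg.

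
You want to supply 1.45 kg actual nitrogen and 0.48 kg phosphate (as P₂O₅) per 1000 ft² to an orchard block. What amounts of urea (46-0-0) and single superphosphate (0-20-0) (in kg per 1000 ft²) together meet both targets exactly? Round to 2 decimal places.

Per-1000 ft² balance (a = urea, b = single superphosphate):
N: 0.46·a + 0·b = 1.45
P₂O₅: 0·a + 0.2·b = 0.48
Solving simultaneously: a = 3.15217, b = 2.4.

3.15 kg urea, 2.40 kg single superphosphate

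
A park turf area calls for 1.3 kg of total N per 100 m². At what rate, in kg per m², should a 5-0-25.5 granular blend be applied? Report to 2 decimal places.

0.26 kg of product per sq m

Product per 100 m² = 1.3 / 5% = 26 kg.
Convert to per m²: 26 × 0.01 = 0.26 kg.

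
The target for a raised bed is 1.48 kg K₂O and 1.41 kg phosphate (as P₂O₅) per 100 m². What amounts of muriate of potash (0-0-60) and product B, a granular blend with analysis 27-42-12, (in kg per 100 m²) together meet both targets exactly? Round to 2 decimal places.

1.80 kg muriate of potash, 3.36 kg product B

Let a = kg of muriate of potash, b = kg of product B (per 100 m²).
K₂O: 0.6·a + 0.12·b = 1.48
P₂O₅: 0·a + 0.42·b = 1.41
Solving simultaneously: a = 1.79524, b = 3.35714.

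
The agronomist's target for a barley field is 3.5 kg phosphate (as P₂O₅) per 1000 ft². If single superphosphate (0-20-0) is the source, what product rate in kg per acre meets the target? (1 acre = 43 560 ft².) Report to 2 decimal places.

Product per 1000 ft² = 3.5 / 20% = 17.5 kg.
Convert to per acre: 17.5 × 43.56 = 762.3 kg.

762.30 kg of product per acre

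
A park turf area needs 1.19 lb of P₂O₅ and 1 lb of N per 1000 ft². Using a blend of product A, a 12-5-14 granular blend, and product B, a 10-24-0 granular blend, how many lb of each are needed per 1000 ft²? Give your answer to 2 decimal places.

Per-1000 ft² balance (a = product A, b = product B):
P₂O₅: 0.05·a + 0.24·b = 1.19
N: 0.12·a + 0.1·b = 1
From row1: a = (1.19 − 0.24·b) / 0.05.
Into row2: 0.12·(1.19 − 0.24·b)/0.05 + 0.1·b = 1 → b = 3.89916, a = 5.08403.

5.08 lb product A, 3.90 lb product B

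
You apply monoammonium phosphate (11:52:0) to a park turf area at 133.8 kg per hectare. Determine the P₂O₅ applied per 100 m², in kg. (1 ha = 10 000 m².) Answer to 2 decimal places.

0.70 kg P₂O₅ per hundred sq m

P₂O₅ per hectare = 133.8 × 52% = 69.576 kg.
Convert to per 100 m²: 69.576 × 0.01 = 0.69576 kg.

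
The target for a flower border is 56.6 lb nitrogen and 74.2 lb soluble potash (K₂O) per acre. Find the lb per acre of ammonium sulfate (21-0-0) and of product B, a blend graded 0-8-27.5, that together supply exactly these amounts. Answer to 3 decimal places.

269.524 lb ammonium sulfate, 269.818 lb product B

Per-acre balance (a = ammonium sulfate, b = product B):
N: 0.21·a + 0·b = 56.6
K₂O: 0·a + 0.275·b = 74.2
Solving simultaneously: a = 269.5238, b = 269.8182.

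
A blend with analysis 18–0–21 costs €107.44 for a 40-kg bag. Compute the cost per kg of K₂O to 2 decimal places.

K₂O in bag = 40 × 21% = 8.4 kg.
Cost per kg K₂O = €107.44 / 8.4 = €12.7905.

€12.79 per kg K₂O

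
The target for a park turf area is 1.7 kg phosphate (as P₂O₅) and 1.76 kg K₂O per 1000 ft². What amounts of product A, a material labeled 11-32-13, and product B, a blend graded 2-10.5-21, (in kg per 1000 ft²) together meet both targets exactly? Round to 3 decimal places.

Per-1000 ft² balance (a = product A, b = product B):
P₂O₅: 0.32·a + 0.105·b = 1.7
K₂O: 0.13·a + 0.21·b = 1.76
From row1: a = (1.7 − 0.105·b) / 0.32.
Into row2: 0.13·(1.7 − 0.105·b)/0.32 + 0.21·b = 1.76 → b = 6.39029, a = 3.21569.

3.216 kg product A, 6.390 kg product B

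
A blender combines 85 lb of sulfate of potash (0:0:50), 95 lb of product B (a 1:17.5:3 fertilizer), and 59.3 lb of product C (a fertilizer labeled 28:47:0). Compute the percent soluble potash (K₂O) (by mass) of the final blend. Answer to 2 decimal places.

Total mass = 85 + 95 + 59.3 = 239.3 lb.
K₂O mass = 50%×85 + 3%×95 + 0%×59.3 = 45.35 lb.
% K₂O = 45.35 / 239.3 = 18.9511%.

18.95% K₂O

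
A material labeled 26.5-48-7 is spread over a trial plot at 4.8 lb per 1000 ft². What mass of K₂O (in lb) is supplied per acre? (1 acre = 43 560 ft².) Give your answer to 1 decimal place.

K₂O per 1000 ft² = 4.8 × 7% = 0.336 lb.
Convert to per acre: 0.336 × 43.56 = 14.6362 lb.

14.6 lb K₂O per acre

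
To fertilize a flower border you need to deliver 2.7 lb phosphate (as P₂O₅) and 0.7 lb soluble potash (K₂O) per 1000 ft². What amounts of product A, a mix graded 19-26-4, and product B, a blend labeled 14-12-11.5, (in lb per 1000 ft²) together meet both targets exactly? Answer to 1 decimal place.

Let a = lb of product A, b = lb of product B (per 1000 ft²).
P₂O₅: 0.26·a + 0.12·b = 2.7
K₂O: 0.04·a + 0.115·b = 0.7
From row1: a = (2.7 − 0.12·b) / 0.26.
Into row2: 0.04·(2.7 − 0.12·b)/0.26 + 0.115·b = 0.7 → b = 2.94821, a = 9.0239.

9.0 lb product A, 2.9 lb product B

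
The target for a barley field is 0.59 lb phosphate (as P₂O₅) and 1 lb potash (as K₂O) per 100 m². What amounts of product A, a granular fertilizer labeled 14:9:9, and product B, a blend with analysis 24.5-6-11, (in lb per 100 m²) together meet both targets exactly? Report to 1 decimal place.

With a, b = lb per 100 m² of product A and product B:
P₂O₅: 0.09·a + 0.06·b = 0.59
K₂O: 0.09·a + 0.11·b = 1
Eliminate b: (row1) − 0.06/0.11·(row2) → 0.0409091·a = 0.0445455, so a = 1.08889.
Then b = (1 − 0.09·1.08889) / 0.11 = 8.2.

1.1 lb product A, 8.2 lb product B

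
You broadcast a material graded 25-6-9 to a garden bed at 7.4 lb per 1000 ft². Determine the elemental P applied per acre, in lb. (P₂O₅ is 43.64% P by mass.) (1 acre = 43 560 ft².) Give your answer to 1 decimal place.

P₂O₅ per 1000 ft² = 7.4 × 6% = 0.444 lb.
Elemental P = 0.444 × 0.4364 = 0.193762 lb per 1000 ft².
Convert to per acre: 0.193762 × 43.56 = 8.44026 lb.

8.4 lb P per acre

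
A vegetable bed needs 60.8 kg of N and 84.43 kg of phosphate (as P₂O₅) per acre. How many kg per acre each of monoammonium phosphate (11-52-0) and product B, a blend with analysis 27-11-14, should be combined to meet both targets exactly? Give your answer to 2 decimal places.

Let a = kg of monoammonium phosphate, b = kg of product B (per acre).
N: 0.11·a + 0.27·b = 60.8
P₂O₅: 0.52·a + 0.11·b = 84.43
From row1: a = (60.8 − 0.27·b) / 0.11.
Into row2: 0.52·(60.8 − 0.27·b)/0.11 + 0.11·b = 84.43 → b = 174.035, a = 125.5503.

125.55 kg monoammonium phosphate, 174.04 kg product B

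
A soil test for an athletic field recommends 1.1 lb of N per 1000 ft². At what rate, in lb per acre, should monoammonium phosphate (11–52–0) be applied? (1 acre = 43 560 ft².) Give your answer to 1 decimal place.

435.6 lb of product per acre

Product per 1000 ft² = 1.1 / 11% = 10 lb.
Convert to per acre: 10 × 43.56 = 435.6 lb.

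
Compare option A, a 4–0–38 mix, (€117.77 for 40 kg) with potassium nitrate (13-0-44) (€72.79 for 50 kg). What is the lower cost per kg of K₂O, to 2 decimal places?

option A: K₂O per bag = 40 × 38% = 15.2 kg; cost = 117.77 / 15.2 = €7.7480/kg K₂O.
potassium nitrate: K₂O per bag = 50 × 44% = 22 kg; cost = 72.79 / 22 = €3.3086/kg K₂O.
potassium nitrate is cheaper.

€3.31 per kg K₂O (potassium nitrate)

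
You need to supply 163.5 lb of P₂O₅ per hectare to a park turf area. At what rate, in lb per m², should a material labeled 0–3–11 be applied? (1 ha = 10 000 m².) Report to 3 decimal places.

0.545 lb of product per sq m

Product per hectare = 163.5 / 3% = 5450 lb.
Convert to per m²: 5450 × 0.0001 = 0.545 lb.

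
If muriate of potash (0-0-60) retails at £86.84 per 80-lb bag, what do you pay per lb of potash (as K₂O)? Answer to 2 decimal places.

K₂O in bag = 80 × 60% = 48 lb.
Cost per lb K₂O = £86.84 / 48 = £1.8092.

£1.81 per lb K₂O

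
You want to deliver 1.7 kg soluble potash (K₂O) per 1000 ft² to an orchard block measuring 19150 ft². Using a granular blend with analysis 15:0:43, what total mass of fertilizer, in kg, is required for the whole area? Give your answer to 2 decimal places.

75.71 kg

Product per 1000 ft² = 1.7 / 43% = 3.95349 kg.
Total product = 3.95349 × 19150 / 1000 = 75.7093 kg.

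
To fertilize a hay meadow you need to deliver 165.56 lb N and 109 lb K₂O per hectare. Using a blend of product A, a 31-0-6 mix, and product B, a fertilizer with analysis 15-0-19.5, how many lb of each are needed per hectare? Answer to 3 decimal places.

With a, b = lb per hectare of product A and product B:
N: 0.31·a + 0.15·b = 165.56
K₂O: 0.06·a + 0.195·b = 109
Solving simultaneously: a = 309.7026, b = 463.6812.

309.703 lb product A, 463.681 lb product B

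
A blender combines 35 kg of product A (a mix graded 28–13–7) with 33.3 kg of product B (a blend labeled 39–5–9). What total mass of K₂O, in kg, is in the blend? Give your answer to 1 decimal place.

5.4 kg K₂O

K₂O mass = 7%×35 + 9%×33.3 = 5.447 kg.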